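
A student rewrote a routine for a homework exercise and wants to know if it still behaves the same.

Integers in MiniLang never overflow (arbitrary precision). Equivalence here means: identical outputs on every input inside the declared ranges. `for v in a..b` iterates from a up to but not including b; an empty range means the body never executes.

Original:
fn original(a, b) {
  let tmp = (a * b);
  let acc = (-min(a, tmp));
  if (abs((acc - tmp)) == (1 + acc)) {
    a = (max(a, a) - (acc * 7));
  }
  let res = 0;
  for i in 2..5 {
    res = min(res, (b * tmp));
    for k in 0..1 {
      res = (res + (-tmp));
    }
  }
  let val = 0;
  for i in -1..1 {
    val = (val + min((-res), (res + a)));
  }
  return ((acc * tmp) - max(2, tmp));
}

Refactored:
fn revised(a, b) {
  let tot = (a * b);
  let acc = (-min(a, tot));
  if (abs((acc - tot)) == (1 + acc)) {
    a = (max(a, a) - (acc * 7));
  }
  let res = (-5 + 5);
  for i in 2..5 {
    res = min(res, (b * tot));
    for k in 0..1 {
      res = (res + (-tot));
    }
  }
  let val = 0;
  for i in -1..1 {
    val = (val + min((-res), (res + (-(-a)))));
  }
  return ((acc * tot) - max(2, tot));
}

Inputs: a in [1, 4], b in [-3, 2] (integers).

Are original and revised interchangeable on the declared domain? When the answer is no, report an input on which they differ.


The two versions differ — the changes include constant usage differs, and arithmetic usage differs, and local variable names differ.
Tracing a=3, b=-1: original: tmp = -3; acc = 3; (abs((acc - tmp)) == (1 + acc)) -> false; res = 0; [i=2]; res = 0; [k=0]; res = 3; [i=3]; res = 3; [k=0]; res = 6; [i=4]; res = 3; [k=0]; res = 6; val = 0; [i=-1]; val = -6; [i=0]; val = -12; return -11 | revised: tot = -3; acc = 3; (abs((acc - tot)) == (1 + acc)) -> false; res = 0; [i=2]; res = 0; [k=0]; res = 3; [i=3]; res = 3; [k=0]; res = 6; [i=4]; res = 3; [k=0]; res = 6; val = 0; [i=-1]; val = -6; [i=0]; val = -12; return -11 — matching result -11.
Every one of the 24 inputs gives matching results.
verdict: equivalent


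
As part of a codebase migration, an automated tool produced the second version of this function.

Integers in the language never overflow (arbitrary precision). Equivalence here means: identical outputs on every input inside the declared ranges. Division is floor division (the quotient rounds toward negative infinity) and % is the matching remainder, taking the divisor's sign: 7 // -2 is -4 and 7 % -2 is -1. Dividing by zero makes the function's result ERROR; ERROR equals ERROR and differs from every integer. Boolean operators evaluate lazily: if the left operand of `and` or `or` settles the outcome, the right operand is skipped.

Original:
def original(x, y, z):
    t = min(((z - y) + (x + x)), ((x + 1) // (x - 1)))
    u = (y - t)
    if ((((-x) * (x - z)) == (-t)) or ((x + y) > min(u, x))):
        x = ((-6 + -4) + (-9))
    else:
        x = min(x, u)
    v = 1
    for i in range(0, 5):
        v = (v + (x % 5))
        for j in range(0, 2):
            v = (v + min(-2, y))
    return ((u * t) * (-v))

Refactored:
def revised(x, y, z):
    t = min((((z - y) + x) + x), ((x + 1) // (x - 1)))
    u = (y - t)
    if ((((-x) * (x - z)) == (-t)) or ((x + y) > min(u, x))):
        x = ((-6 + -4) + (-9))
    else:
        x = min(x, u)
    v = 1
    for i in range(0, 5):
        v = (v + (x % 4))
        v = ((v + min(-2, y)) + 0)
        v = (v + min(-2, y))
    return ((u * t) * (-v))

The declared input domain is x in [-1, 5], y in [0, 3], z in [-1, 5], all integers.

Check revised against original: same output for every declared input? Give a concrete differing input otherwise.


Evaluate both at x=-1, y=0, z=-1.
original: t=-3, then u=3, then ((((-x) * (x - z)) == (-t)) or ((x + y) > min(u, x))) is false, then x=-1, then v=1, then (i=0), then v=5, then (j=0), then v=3, then (j=1), then v=1, then (i=1), then v=5, then (j=0), then v=3, then (j=1), then v=1, then (i=2), then v=5, then (j=0), then v=3, then (j=1), then v=1, then (i=3), then v=5, then (j=0), then v=3, then (j=1), then v=1, then (i=4), then v=5, then (j=0), then v=3, then (j=1), then v=1, then returns 9
revised: t=-3, then u=3, then ((((-x) * (x - z)) == (-t)) or ((x + y) > min(u, x))) is false, then x=-1, then v=1, then (i=0), then v=4, then v=2, then v=0, then (i=1), then v=3, then v=1, then v=-1, then (i=2), then v=2, then v=0, then v=-2, then (i=3), then v=1, then v=-1, then v=-3, then (i=4), then v=0, then v=-2, then v=-4, then returns -36
9 and -36 differ, so these are not the same function on this domain.
verdict: not equivalent; witness: x=-1, y=0, z=-1


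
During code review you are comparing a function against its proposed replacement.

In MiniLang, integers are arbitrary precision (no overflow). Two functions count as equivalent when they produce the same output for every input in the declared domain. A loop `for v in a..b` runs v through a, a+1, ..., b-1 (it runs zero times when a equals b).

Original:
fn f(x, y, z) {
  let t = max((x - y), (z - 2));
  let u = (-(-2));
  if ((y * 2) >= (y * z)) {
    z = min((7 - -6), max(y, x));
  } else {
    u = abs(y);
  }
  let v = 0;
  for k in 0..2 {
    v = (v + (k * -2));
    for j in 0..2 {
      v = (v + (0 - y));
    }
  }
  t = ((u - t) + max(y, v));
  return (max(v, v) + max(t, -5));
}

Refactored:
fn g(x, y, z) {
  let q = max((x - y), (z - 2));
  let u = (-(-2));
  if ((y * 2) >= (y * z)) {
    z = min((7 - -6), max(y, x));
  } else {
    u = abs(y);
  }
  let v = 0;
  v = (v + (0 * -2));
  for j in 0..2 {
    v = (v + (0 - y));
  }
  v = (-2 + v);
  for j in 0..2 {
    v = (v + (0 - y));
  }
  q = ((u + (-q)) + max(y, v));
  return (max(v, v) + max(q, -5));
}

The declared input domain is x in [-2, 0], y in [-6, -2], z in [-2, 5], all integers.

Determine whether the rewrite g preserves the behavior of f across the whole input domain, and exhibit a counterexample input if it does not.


Side by side, the visible changes include: arithmetic usage differs, and constant usage differs, and local variable names differ, and statement counts differ.
Tracing x=-2, y=-6, z=4: f: t=4, then u=2, then ((y * 2) >= (y * z)) is true, then z=-2, then v=0, then (k=0), then v=0, then (j=0), then v=6, then (j=1), then v=12, then (k=1), then v=10, then (j=0), then v=16, then (j=1), then v=22, then t=20, then returns 42 | g: q=4, then u=2, then ((y * 2) >= (y * z)) is true, then z=-2, then v=0, then v=0, then (j=0), then v=6, then (j=1), then v=12, then v=10, then (j=0), then v=16, then (j=1), then v=22, then q=20, then returns 42 — matching result 42.
Checked all 120 inputs in the declared domain: the outputs agree on every one.
verdict: equivalent


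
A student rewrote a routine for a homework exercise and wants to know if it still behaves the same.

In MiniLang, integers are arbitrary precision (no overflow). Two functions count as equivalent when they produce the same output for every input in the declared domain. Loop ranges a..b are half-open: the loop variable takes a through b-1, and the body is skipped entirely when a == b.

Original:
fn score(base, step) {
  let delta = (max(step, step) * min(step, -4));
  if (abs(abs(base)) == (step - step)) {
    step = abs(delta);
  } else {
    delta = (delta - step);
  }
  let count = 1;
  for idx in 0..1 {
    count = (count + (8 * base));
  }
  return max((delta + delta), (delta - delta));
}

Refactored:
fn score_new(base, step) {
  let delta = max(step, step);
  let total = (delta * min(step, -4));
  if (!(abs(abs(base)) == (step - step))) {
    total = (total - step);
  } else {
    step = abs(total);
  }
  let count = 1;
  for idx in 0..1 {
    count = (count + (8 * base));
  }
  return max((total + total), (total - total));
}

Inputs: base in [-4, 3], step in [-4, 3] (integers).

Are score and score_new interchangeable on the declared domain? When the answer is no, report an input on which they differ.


Reading the diff, among the changes: local variable names differ; also boolean connective usage differs; also statement counts differ.
Tracing base=0, step=1: score: delta=-4, then (abs(abs(base)) == (step - step)) is true, then step=4, then count=1, then (idx=0), then count=1, then returns 0 | score_new: delta=1, then total=-4, then (!(abs(abs(base)) == (step - step))) is false, then step=4, then count=1, then (idx=0), then count=1, then returns 0 — matching result 0.
Across all 64 domain points the two functions coincide.
verdict: equivalent


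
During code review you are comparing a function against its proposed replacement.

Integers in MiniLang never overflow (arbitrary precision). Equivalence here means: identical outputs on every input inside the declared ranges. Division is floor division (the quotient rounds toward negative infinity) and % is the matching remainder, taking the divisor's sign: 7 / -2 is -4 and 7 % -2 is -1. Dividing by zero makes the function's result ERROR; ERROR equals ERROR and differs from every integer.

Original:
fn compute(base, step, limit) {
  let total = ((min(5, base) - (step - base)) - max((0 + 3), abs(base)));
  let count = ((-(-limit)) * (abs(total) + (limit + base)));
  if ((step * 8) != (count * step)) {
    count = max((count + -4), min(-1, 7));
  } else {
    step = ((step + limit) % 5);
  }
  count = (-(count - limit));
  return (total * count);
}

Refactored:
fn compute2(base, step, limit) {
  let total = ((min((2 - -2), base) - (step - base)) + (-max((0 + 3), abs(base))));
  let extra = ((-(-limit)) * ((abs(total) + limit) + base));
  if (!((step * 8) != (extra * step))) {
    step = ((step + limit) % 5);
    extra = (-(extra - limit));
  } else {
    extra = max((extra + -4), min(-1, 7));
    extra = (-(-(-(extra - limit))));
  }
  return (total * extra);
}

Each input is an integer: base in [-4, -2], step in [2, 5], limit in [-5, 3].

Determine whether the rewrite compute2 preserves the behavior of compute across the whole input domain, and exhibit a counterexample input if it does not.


The suspicious edit (`3` became `2`) never changes the result for any input inside the declared domain.
Tracing base=-2, step=2, limit=-5: compute: total = -9; count = -10; ((step * 8) != (count * step)) -> true; count = -1; count = -4; return 36 | compute2: total = -9; extra = -10; (!((step * 8) != (extra * step))) -> false; extra = -1; extra = -4; return 36 — matching result 36.
Checked all 108 inputs in the declared domain: the outputs agree on every one.
verdict: equivalent


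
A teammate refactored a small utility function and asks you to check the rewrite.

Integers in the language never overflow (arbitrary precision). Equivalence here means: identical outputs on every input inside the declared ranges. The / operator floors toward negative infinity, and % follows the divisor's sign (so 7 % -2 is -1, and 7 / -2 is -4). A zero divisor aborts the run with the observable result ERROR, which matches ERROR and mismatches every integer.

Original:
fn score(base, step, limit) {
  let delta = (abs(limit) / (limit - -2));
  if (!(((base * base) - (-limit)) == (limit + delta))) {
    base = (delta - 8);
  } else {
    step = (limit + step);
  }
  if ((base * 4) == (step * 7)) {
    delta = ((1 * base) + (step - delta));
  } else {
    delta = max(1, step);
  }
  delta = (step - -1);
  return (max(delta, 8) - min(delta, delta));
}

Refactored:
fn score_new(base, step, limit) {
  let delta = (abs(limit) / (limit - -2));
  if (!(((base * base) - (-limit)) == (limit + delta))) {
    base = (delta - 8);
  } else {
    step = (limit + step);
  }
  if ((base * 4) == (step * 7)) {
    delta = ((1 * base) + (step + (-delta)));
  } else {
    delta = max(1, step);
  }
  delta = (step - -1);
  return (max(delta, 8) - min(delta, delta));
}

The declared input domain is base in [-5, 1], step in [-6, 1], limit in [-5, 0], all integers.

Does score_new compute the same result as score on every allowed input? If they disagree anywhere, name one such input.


The two are interchangeable: arithmetic usage differs, and every declared input agrees.
As a probe, take base=-2, step=1, limit=-2: score runs hits division by zero so the output is ERROR; score_new runs hits division by zero so the output is ERROR; both end at ERROR.
Sweeping the whole domain (336 inputs) finds no disagreement.
verdict: equivalent


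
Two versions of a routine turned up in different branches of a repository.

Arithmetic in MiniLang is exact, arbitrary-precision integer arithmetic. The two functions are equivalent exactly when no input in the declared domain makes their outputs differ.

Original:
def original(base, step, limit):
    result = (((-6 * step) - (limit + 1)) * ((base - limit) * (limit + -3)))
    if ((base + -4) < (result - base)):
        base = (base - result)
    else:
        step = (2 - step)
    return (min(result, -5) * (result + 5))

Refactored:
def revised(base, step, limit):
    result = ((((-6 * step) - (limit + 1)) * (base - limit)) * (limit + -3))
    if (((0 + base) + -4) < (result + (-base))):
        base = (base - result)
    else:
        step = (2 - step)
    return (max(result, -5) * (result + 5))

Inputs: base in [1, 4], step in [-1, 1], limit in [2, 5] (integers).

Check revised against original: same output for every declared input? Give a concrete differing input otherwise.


base=1, step=-1, limit=2 yields -40 from original but 24 from revised.
verdict: not equivalent; witness: base=1, step=-1, limit=2


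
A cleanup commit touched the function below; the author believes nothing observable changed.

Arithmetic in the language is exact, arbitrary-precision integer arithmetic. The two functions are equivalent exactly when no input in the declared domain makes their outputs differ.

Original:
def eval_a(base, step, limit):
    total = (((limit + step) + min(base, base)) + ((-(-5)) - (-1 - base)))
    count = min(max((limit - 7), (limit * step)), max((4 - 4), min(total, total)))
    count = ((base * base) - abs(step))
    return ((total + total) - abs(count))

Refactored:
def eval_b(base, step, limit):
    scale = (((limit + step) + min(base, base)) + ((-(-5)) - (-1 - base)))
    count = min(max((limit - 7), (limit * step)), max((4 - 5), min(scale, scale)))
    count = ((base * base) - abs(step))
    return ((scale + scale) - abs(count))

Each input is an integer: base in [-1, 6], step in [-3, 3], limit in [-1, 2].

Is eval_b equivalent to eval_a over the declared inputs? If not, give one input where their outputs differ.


Although `4` became `5`, no input in the stated domain can expose it.
As a probe, take base=-1, step=-1, limit=2: eval_a runs total=5, then count=-2, then count=0, then returns 10; eval_b runs scale=5, then count=-2, then count=0, then returns 10; both end at 10.
Checked all 224 inputs in the declared domain: the outputs agree on every one.
verdict: equivalent


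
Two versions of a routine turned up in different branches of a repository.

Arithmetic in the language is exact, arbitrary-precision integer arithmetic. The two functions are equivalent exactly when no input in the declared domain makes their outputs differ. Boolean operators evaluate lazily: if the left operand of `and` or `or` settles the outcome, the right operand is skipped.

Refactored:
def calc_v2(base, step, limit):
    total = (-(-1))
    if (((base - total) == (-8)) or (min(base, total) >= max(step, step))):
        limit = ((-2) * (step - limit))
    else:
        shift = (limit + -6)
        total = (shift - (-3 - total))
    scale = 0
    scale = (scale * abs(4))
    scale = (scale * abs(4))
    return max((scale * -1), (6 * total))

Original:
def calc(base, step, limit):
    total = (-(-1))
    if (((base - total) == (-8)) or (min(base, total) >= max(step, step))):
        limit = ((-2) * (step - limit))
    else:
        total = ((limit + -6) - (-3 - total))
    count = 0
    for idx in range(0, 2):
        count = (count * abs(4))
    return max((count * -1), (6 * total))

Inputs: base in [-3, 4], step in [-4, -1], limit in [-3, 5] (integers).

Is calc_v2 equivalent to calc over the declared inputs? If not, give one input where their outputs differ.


The two versions differ — the changes include constant usage differs; also local variable names differ; also min/max/abs usage differs; also loop structure differs; also statement counts differ; also arithmetic usage differs.
Spot check at base=4, step=-2, limit=0 — calc: total := 1 | (((base - total) == (-8)) or (min(base, total) >= max(step, step))): true | limit := 4 | count := 0 | iter idx=0: | count := 0 | iter idx=1: | count := 0 | result 6. calc_v2: total := 1 | (((base - total) == (-8)) or (min(base, total) >= max(step, step))): true | limit := 4 | scale := 0 | scale := 0 | scale := 0 | result 6. Both give 6.
Checked all 288 inputs in the declared domain: the outputs agree on every one.
verdict: equivalent


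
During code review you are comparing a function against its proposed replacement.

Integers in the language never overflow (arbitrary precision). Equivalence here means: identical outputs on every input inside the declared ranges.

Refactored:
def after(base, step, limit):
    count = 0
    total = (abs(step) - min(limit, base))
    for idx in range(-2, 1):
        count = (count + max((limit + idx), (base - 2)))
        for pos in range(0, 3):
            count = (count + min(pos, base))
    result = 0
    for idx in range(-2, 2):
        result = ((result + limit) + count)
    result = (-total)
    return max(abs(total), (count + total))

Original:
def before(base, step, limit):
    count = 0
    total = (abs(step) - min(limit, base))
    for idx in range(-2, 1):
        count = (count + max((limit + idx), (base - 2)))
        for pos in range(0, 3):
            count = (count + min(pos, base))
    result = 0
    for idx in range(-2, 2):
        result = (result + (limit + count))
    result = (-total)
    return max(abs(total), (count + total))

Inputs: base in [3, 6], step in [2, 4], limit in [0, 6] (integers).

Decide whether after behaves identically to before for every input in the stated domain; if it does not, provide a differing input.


Changes here: same computation, different form; the full 84-point sweep finds no disagreement.
verdict: equivalent


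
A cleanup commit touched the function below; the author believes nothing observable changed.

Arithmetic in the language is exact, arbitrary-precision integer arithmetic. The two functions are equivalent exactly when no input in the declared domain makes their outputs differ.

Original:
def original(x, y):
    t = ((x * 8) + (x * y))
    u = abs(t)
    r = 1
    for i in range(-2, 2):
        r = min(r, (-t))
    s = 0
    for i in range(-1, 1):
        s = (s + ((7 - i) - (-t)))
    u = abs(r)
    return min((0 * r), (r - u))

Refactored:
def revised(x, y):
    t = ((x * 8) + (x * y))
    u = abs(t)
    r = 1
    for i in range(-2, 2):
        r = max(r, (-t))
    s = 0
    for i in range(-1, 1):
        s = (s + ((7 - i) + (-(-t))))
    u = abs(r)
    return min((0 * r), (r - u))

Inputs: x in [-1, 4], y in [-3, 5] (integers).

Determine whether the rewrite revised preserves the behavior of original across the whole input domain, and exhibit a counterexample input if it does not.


On input x=1, y=-3, original returns -10 while revised returns 0.
verdict: not equivalent; witness: x=1, y=-3


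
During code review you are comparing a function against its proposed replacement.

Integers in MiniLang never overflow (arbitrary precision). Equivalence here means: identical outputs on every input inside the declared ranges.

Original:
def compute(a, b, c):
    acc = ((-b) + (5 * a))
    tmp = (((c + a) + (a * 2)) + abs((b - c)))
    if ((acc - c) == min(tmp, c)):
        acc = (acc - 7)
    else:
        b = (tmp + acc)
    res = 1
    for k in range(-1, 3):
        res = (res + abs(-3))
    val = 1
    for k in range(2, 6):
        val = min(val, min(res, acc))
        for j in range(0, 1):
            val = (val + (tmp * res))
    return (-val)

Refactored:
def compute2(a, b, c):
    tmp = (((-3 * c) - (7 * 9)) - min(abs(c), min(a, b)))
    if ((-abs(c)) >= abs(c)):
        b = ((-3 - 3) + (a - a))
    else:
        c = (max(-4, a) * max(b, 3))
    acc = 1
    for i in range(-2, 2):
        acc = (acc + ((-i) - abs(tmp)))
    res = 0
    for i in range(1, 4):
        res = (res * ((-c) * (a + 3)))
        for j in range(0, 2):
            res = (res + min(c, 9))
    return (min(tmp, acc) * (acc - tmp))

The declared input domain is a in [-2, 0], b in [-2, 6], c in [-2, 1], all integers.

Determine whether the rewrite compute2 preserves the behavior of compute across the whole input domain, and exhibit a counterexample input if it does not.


There is a counterexample at a=-2, b=-2, c=-2: 424 on one side, 35154 on the other.
compute: acc=-8, then tmp=-8, then ((acc - c) == min(tmp, c)) is false, then b=-16, then res=1, then (k=-1), then res=4, then (k=0), then res=7, then (k=1), then res=10, then (k=2), then res=13, then val=1, then (k=2), then val=-8, then (j=0), then val=-112, then (k=3), then val=-112, then (j=0), then val=-216, then (k=4), then val=-216, then (j=0), then val=-320, then (k=5), then val=-320, then (j=0), then val=-424, then returns 424
compute2: tmp=-55, then ((-abs(c)) >= abs(c)) is false, then c=-6, then acc=1, then (i=-2), then acc=-52, then (i=-1), then acc=-106, then (i=0), then acc=-161, then (i=1), then acc=-217, then res=0, then (i=1), then res=0, then (j=0), then res=-6, then (j=1), then res=-12, then (i=2), then res=-72, then (j=0), then res=-78, then (j=1), then res=-84, then (i=3), then res=-504, then (j=0), then res=-510, then (j=1), then res=-516, then returns 35154
verdict: not equivalent; witness: a=-2, b=-2, c=-2


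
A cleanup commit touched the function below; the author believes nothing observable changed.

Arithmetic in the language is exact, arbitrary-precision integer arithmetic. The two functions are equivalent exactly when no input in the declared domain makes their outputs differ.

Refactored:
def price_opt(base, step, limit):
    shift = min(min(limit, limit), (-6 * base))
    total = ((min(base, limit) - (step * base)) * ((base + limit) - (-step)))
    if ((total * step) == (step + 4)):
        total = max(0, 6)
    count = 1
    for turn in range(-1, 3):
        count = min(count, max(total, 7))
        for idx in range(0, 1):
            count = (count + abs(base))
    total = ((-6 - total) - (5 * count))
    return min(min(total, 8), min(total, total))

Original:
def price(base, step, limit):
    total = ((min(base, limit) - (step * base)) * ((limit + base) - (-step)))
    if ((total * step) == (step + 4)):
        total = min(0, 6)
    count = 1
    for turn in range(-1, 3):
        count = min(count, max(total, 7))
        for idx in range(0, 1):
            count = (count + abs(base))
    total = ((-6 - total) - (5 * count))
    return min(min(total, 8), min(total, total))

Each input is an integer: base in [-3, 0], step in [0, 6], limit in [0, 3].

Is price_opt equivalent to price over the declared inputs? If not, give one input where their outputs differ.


Take base=-3, step=2, limit=2.
price: total = 3; ((total * step) == (step + 4)) -> true; total = 0; count = 1; [turn=-1]; count = 1; [idx=0]; count = 4; [turn=0]; count = 4; [idx=0]; count = 7; [turn=1]; count = 7; [idx=0]; count = 10; [turn=2]; count = 7; [idx=0]; count = 10; total = -56; return -56
price_opt: shift = 2; total = 3; ((total * step) == (step + 4)) -> true; total = 6; count = 1; [turn=-1]; count = 1; [idx=0]; count = 4; [turn=0]; count = 4; [idx=0]; count = 7; [turn=1]; count = 7; [idx=0]; count = 10; [turn=2]; count = 7; [idx=0]; count = 10; total = -62; return -62
-56 against -62: the behavior changed.
verdict: not equivalent; witness: base=-3, step=2, limit=2


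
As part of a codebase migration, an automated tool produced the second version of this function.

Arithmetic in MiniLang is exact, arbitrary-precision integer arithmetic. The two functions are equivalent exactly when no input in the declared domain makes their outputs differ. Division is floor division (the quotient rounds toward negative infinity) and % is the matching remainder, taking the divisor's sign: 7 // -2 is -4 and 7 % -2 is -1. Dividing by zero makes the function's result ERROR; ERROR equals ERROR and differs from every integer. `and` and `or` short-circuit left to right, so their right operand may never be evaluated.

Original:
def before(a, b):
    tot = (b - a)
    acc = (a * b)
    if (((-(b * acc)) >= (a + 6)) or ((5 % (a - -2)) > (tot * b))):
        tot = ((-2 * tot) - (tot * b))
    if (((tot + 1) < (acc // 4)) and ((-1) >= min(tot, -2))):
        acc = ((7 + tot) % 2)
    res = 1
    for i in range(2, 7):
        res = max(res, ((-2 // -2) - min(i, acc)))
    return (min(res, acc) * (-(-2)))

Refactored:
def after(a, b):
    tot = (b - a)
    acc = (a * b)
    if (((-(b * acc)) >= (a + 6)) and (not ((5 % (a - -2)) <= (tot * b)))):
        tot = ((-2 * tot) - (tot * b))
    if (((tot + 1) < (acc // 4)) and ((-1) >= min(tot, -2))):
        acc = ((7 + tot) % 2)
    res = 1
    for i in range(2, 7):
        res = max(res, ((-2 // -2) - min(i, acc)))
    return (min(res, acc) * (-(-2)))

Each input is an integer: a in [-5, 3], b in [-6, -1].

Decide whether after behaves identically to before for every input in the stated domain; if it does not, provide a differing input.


There is a counterexample at a=-5, b=-6: 2 on one side, 0 on the other.
before: tot = -1; acc = 30; (((-(b * acc)) >= (a + 6)) or ((5 % (a - -2)) > (tot * b))) -> true; tot = -4; (((tot + 1) < (acc // 4)) and ((-1) >= min(tot, -2))) -> true; acc = 1; res = 1; [i=2]; res = 1; [i=3]; res = 1; [i=4]; res = 1; [i=5]; res = 1; [i=6]; res = 1; return 2
after: tot = -1; acc = 30; (((-(b * acc)) >= (a + 6)) and (not ((5 % (a - -2)) <= (tot * b)))) -> false; (((tot + 1) < (acc // 4)) and ((-1) >= min(tot, -2))) -> true; acc = 0; res = 1; [i=2]; res = 1; [i=3]; res = 1; [i=4]; res = 1; [i=5]; res = 1; [i=6]; res = 1; return 0
verdict: not equivalent; witness: a=-5, b=-6


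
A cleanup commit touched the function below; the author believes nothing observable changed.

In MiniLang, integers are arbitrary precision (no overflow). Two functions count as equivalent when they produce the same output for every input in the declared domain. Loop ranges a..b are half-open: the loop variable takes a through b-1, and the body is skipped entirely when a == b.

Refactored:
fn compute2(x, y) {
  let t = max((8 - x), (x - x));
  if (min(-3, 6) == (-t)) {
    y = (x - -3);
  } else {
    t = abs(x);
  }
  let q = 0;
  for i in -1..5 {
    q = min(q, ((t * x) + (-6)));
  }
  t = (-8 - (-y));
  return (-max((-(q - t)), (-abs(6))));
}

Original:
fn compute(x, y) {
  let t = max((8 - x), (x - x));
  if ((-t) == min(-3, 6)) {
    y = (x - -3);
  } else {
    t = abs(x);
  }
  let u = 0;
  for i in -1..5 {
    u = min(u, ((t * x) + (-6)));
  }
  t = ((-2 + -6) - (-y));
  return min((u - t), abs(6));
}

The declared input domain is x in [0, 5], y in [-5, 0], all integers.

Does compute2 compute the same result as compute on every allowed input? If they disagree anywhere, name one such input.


This is a faithful refactor — arithmetic usage differs; min/max/abs usage differs; local variable names differ; constant usage differs, but the computed results match everywhere.
One worked example (x=1, y=-5) — compute: t = 7; ((-t) == min(-3, 6)) -> false; t = 1; u = 0; [i=-1]; u = -5; [i=0]; u = -5; [i=1]; u = -5; [i=2]; u = -5; [i=3]; u = -5; [i=4]; u = -5; t = -13; return 6; compute2: t = 7; (min(-3, 6) == (-t)) -> false; t = 1; q = 0; [i=-1]; q = -5; [i=0]; q = -5; [i=1]; q = -5; [i=2]; q = -5; [i=3]; q = -5; [i=4]; q = -5; t = -13; return 6; agreement on 6.
Sweeping the whole domain (36 inputs) finds no disagreement.
verdict: equivalent


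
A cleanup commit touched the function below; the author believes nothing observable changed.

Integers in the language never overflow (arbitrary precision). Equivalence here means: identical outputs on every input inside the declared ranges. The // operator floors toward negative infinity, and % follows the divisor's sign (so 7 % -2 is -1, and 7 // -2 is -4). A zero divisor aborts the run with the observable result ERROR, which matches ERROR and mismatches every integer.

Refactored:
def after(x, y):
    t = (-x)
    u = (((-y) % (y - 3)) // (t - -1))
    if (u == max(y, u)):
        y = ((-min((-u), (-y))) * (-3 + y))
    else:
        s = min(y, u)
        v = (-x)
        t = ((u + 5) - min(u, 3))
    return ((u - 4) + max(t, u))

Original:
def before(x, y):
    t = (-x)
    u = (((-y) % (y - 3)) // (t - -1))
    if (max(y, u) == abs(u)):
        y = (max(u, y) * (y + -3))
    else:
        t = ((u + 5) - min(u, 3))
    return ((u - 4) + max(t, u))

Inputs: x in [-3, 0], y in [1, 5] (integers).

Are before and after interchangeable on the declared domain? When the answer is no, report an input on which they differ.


x=-3, y=1 yields -2 from before but 0 from after.
verdict: not equivalent; witness: x=-3, y=1


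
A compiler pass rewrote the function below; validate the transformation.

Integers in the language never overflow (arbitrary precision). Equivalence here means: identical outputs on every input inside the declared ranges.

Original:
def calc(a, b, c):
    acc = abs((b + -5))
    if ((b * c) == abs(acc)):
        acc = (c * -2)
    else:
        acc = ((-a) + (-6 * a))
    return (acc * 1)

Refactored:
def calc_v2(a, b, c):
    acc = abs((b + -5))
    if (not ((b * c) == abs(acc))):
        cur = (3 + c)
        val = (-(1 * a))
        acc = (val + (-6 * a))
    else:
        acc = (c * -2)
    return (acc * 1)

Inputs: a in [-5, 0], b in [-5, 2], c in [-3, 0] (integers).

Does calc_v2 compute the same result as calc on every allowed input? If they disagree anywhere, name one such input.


Equivalent — the differences include boolean connective usage differs, plus arithmetic usage differs, plus statement counts differ, plus constant usage differs, plus local variable names differ, yet no declared input distinguishes the two.
One worked example (a=-1, b=-4, c=-1) — calc: acc becomes 9; next ((b * c) == abs(acc)) evaluates to false; next acc becomes 7; next final value 7; calc_v2: acc becomes 9; next (not ((b * c) == abs(acc))) evaluates to true; next cur becomes 2; next val becomes 1; next acc becomes 7; next final value 7; agreement on 7.
An exhaustive pass over the 192 declared inputs shows identical outputs.
verdict: equivalent


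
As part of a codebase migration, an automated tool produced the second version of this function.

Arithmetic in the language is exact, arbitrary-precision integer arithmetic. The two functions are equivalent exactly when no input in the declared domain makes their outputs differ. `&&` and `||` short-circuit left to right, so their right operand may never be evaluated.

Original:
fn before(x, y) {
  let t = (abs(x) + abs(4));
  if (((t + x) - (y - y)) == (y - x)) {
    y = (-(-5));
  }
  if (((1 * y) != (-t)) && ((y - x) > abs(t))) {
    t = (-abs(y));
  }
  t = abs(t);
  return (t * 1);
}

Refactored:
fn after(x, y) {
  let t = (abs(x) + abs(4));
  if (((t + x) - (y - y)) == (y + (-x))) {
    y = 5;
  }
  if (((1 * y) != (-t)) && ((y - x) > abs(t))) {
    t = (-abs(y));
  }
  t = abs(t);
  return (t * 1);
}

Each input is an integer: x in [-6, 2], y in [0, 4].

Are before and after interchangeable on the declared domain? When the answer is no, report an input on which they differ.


Comparing the listings, the differences include: arithmetic usage differs.
Spot check at x=-3, y=0 — before: t := 7 | (((t + x) - (y - y)) == (y - x)): false | (((1 * y) != (-t)) && ((y - x) > abs(t))): false | t := 7 | result 7. after: t := 7 | (((t + x) - (y - y)) == (y + (-x))): false | (((1 * y) != (-t)) && ((y - x) > abs(t))): false | t := 7 | result 7. Both give 7.
Every one of the 45 inputs gives matching results.
verdict: equivalent


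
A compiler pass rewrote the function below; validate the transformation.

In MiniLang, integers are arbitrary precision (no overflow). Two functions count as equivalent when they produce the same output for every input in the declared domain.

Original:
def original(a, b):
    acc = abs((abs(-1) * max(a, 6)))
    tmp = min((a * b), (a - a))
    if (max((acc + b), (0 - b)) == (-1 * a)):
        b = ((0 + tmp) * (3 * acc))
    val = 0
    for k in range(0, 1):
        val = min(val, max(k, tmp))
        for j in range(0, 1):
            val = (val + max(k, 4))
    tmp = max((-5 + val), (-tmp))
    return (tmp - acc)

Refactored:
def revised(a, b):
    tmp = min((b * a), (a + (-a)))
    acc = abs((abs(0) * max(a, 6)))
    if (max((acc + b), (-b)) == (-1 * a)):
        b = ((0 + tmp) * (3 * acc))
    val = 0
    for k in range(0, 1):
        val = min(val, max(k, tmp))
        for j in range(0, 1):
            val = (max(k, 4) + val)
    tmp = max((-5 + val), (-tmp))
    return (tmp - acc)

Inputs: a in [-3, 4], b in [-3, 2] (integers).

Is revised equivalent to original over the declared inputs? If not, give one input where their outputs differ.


Evaluate both at a=-3, b=-3.
original: acc becomes 6; next tmp becomes 0; next (max((acc + b), (0 - b)) == (-1 * a)) evaluates to true; next b becomes 0; next val becomes 0; next at k=0:; next val becomes 0; next at j=0:; next val becomes 4; next tmp becomes 0; next final value -6
revised: tmp becomes 0; next acc becomes 0; next (max((acc + b), (-b)) == (-1 * a)) evaluates to true; next b becomes 0; next val becomes 0; next at k=0:; next val becomes 0; next at j=0:; next val becomes 4; next tmp becomes 0; next final value 0
-6 != 0, so the rewrite changes behavior.
verdict: not equivalent; witness: a=-3, b=-3


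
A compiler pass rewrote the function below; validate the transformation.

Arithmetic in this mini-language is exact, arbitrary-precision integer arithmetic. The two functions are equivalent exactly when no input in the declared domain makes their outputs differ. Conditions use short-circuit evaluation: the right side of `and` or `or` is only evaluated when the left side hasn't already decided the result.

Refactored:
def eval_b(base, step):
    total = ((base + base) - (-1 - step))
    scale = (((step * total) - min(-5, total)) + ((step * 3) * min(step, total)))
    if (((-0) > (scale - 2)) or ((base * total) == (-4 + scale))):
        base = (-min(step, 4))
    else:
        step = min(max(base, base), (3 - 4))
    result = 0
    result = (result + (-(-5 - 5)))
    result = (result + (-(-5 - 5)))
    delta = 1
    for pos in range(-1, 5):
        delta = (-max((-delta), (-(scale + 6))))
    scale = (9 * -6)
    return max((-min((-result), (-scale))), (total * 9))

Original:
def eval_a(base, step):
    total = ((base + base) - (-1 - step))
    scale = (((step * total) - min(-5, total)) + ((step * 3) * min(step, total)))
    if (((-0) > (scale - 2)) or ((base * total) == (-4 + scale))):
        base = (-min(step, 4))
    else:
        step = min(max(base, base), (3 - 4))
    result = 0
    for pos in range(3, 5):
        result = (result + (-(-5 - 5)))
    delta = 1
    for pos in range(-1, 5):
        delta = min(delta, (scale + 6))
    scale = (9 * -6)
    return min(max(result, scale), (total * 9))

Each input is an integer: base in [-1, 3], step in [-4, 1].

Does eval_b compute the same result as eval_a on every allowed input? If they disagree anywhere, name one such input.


There is a counterexample at base=-1, step=-4: -45 on one side, 20 on the other.
eval_a: total=-5, then scale=85, then (((-0) > (scale - 2)) or ((base * total) == (-4 + scale))) is false, then step=-1, then result=0, then (pos=3), then result=10, then (pos=4), then result=20, then delta=1, then (pos=-1), then delta=1, then (pos=0), then delta=1, then (pos=1), then delta=1, then (pos=2), then delta=1, then (pos=3), then delta=1, then (pos=4), then delta=1, then scale=-54, then returns -45
eval_b: total=-5, then scale=85, then (((-0) > (scale - 2)) or ((base * total) == (-4 + scale))) is false, then step=-1, then result=0, then result=10, then result=20, then delta=1, then (pos=-1), then delta=1, then (pos=0), then delta=1, then (pos=1), then delta=1, then (pos=2), then delta=1, then (pos=3), then delta=1, then (pos=4), then delta=1, then scale=-54, then returns 20
verdict: not equivalent; witness: base=-1, step=-4


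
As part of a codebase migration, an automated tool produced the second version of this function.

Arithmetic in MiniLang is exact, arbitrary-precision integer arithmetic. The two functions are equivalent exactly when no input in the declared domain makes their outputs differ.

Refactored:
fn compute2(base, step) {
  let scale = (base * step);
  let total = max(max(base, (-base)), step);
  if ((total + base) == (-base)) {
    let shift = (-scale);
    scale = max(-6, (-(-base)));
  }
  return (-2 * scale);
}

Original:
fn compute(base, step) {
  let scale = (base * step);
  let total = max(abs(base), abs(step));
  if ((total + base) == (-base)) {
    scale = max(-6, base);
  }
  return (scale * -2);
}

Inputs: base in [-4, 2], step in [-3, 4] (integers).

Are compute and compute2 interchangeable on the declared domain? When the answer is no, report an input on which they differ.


Try base=-1, step=-2.
compute: scale := 2 | total := 2 | ((total + base) == (-base)): true | scale := -1 | result 2
compute2: scale := 2 | total := 1 | ((total + base) == (-base)): false | result -4
2 against -4: the behavior changed.
verdict: not equivalent; witness: base=-1, step=-2


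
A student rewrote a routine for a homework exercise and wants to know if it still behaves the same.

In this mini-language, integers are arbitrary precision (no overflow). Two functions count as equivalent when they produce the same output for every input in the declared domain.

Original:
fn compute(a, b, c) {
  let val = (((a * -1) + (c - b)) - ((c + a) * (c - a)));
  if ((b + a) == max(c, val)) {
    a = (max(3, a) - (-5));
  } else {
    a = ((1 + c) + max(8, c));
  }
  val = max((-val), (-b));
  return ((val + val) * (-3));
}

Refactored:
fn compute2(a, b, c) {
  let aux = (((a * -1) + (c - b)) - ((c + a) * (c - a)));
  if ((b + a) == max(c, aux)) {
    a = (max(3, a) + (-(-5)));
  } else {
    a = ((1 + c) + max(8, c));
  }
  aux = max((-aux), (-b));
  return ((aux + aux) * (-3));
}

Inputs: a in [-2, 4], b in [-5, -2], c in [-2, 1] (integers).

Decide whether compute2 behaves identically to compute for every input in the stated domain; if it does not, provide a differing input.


Behavior is preserved: although local variable names differ, arithmetic usage differs, the outputs never diverge.
As a probe, take a=3, b=-3, c=0: compute runs val=9, then ((b + a) == max(c, val)) is false, then a=9, then val=3, then returns -18; compute2 runs aux=9, then ((b + a) == max(c, aux)) is false, then a=9, then aux=3, then returns -18; both end at -18.
Sweeping the whole domain (112 inputs) finds no disagreement.
verdict: equivalent


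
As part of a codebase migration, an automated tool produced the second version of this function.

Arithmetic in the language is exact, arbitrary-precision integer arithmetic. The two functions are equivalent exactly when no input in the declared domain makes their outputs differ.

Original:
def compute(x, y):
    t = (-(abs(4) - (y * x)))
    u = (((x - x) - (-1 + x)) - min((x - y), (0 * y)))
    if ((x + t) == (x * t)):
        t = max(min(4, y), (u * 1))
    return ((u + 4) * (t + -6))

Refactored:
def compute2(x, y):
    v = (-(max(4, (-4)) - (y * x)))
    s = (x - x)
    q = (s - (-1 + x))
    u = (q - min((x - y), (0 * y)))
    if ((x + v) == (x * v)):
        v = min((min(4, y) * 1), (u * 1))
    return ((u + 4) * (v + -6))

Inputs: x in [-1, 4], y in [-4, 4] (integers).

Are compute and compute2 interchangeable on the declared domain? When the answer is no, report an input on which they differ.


Take x=2, y=3.
compute: t=2, then u=0, then ((x + t) == (x * t)) is true, then t=3, then returns -12
compute2: v=2, then s=0, then q=-1, then u=0, then ((x + v) == (x * v)) is true, then v=0, then returns -24
-12 against -24: the behavior changed.
verdict: not equivalent; witness: x=2, y=3


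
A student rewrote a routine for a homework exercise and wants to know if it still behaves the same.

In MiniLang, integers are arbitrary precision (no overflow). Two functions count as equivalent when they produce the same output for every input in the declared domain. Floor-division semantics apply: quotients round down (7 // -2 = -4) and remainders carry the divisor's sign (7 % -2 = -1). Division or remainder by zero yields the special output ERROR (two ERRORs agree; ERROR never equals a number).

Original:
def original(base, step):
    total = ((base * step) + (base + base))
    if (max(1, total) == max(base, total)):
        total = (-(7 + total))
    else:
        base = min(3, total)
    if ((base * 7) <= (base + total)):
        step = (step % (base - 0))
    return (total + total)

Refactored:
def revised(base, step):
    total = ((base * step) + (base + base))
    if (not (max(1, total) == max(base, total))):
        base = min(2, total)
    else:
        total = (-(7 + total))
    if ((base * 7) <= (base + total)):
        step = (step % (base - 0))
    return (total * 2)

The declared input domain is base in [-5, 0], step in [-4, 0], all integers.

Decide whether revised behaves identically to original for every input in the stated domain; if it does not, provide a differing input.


Equivalent. The one real change (`3` became `2`) has no effect anywhere in the declared ranges.
Across all 30 domain points the two functions coincide.
One worked example (base=-2, step=0) — original: total = -4; (max(1, total) == max(base, total)) -> false; base = -4; ((base * 7) <= (base + total)) -> true; step = 0; return -8; revised: total = -4; (not (max(1, total) == max(base, total))) -> true; base = -4; ((base * 7) <= (base + total)) -> true; step = 0; return -8; agreement on -8.
verdict: equivalent
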